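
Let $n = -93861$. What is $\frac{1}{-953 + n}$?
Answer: $- \frac{1}{94814} \approx -1.0547 \cdot 10^{-5}$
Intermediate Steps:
$\frac{1}{-953 + n} = \frac{1}{-953 - 93861} = \frac{1}{-94814} = - \frac{1}{94814}$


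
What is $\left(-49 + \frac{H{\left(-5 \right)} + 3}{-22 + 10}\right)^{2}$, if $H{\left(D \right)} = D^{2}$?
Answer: $\frac{23716}{9} \approx 2635.1$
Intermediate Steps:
$\left(-49 + \frac{H{\left(-5 \right)} + 3}{-22 + 10}\right)^{2} = \left(-49 + \frac{\left(-5\right)^{2} + 3}{-22 + 10}\right)^{2} = \left(-49 + \frac{25 + 3}{-12}\right)^{2} = \left(-49 + 28 \left(- \frac{1}{12}\right)\right)^{2} = \left(-49 - \frac{7}{3}\right)^{2} = \left(- \frac{154}{3}\right)^{2} = \frac{23716}{9}$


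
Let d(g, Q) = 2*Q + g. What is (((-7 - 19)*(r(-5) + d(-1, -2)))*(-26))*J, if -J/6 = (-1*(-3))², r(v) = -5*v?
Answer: -730080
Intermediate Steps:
d(g, Q) = g + 2*Q
J = -54 (J = -6*(-1*(-3))² = -6*3² = -6*9 = -54)
(((-7 - 19)*(r(-5) + d(-1, -2)))*(-26))*J = (((-7 - 19)*(-5*(-5) + (-1 + 2*(-2))))*(-26))*(-54) = (-26*(25 + (-1 - 4))*(-26))*(-54) = (-26*(25 - 5)*(-26))*(-54) = (-26*20*(-26))*(-54) = -520*(-26)*(-54) = 13520*(-54) = -730080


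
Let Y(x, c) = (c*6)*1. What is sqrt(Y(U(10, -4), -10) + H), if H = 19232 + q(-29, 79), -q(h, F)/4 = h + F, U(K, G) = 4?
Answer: 6*sqrt(527) ≈ 137.74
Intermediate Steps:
q(h, F) = -4*F - 4*h (q(h, F) = -4*(h + F) = -4*(F + h) = -4*F - 4*h)
Y(x, c) = 6*c (Y(x, c) = (6*c)*1 = 6*c)
H = 19032 (H = 19232 + (-4*79 - 4*(-29)) = 19232 + (-316 + 116) = 19232 - 200 = 19032)
sqrt(Y(U(10, -4), -10) + H) = sqrt(6*(-10) + 19032) = sqrt(-60 + 19032) = sqrt(18972) = 6*sqrt(527)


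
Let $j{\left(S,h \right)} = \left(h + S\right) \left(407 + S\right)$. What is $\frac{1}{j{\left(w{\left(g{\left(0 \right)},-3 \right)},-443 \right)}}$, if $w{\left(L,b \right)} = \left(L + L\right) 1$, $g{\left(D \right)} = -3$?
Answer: $- \frac{1}{180049} \approx -5.554 \cdot 10^{-6}$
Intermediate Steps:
$w{\left(L,b \right)} = 2 L$ ($w{\left(L,b \right)} = 2 L 1 = 2 L$)
$j{\left(S,h \right)} = \left(407 + S\right) \left(S + h\right)$ ($j{\left(S,h \right)} = \left(S + h\right) \left(407 + S\right) = \left(407 + S\right) \left(S + h\right)$)
$\frac{1}{j{\left(w{\left(g{\left(0 \right)},-3 \right)},-443 \right)}} = \frac{1}{\left(2 \left(-3\right)\right)^{2} + 407 \cdot 2 \left(-3\right) + 407 \left(-443\right) + 2 \left(-3\right) \left(-443\right)} = \frac{1}{\left(-6\right)^{2} + 407 \left(-6\right) - 180301 - -2658} = \frac{1}{36 - 2442 - 180301 + 2658} = \frac{1}{-180049} = - \frac{1}{180049}$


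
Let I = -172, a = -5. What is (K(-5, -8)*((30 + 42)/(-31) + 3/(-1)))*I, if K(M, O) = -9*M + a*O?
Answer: 2412300/31 ≈ 77816.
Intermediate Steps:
K(M, O) = -9*M - 5*O
(K(-5, -8)*((30 + 42)/(-31) + 3/(-1)))*I = ((-9*(-5) - 5*(-8))*((30 + 42)/(-31) + 3/(-1)))*(-172) = ((45 + 40)*(72*(-1/31) + 3*(-1)))*(-172) = (85*(-72/31 - 3))*(-172) = (85*(-165/31))*(-172) = -14025/31*(-172) = 2412300/31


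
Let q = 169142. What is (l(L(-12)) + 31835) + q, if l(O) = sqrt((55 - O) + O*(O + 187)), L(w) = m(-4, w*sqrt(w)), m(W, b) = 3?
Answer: 200977 + sqrt(622) ≈ 2.0100e+5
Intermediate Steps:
L(w) = 3
l(O) = sqrt(55 - O + O*(187 + O)) (l(O) = sqrt((55 - O) + O*(187 + O)) = sqrt(55 - O + O*(187 + O)))
(l(L(-12)) + 31835) + q = (sqrt(55 + 3**2 + 186*3) + 31835) + 169142 = (sqrt(55 + 9 + 558) + 31835) + 169142 = (sqrt(622) + 31835) + 169142 = (31835 + sqrt(622)) + 169142 = 200977 + sqrt(622)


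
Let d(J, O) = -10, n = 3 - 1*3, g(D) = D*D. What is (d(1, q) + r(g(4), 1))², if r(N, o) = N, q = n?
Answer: 36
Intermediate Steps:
g(D) = D²
n = 0 (n = 3 - 3 = 0)
q = 0
(d(1, q) + r(g(4), 1))² = (-10 + 4²)² = (-10 + 16)² = 6² = 36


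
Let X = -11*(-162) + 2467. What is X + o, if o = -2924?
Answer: 1325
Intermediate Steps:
X = 4249 (X = 1782 + 2467 = 4249)
X + o = 4249 - 2924 = 1325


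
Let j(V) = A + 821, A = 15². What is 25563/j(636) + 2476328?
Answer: 2590264651/1046 ≈ 2.4764e+6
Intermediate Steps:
A = 225
j(V) = 1046 (j(V) = 225 + 821 = 1046)
25563/j(636) + 2476328 = 25563/1046 + 2476328 = 2590264651/1046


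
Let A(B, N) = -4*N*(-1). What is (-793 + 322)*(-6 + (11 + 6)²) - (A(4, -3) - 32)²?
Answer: -135229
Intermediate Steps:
A(B, N) = 4*N
(-793 + 322)*(-6 + (11 + 6)²) - (A(4, -3) - 32)² = (-793 + 322)*(-6 + (11 + 6)²) - (4*(-3) - 32)² = -471*(-6 + 17²) - (-12 - 32)² = -471*(-6 + 289) - 1*(-44)² = -471*283 - 1*1936 = -133293 - 1936 = -135229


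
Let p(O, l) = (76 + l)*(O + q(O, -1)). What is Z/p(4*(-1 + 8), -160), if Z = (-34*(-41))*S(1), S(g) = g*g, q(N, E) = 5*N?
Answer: -697/7056 ≈ -0.098781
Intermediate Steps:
S(g) = g²
p(O, l) = 6*O*(76 + l) (p(O, l) = (76 + l)*(O + 5*O) = (76 + l)*(6*O) = 6*O*(76 + l))
Z = 1394 (Z = -34*(-41)*1² = 1394*1 = 1394)
Z/p(4*(-1 + 8), -160) = 1394/((6*(4*(-1 + 8))*(76 - 160))) = 1394/((6*(4*7)*(-84))) = 1394/((6*28*(-84))) = 1394/(-14112) = 1394*(-1/14112) = -697/7056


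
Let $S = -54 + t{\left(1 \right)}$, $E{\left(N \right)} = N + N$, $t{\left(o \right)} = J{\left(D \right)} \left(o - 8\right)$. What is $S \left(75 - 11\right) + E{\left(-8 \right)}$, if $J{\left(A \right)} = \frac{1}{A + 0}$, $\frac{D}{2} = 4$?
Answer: $-3528$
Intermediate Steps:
$D = 8$ ($D = 2 \cdot 4 = 8$)
$J{\left(A \right)} = \frac{1}{A}$
$t{\left(o \right)} = -1 + \frac{o}{8}$ ($t{\left(o \right)} = \frac{o - 8}{8} = \frac{-8 + o}{8} = -1 + \frac{o}{8}$)
$E{\left(N \right)} = 2 N$
$S = - \frac{439}{8}$ ($S = -54 + \left(-1 + \frac{1}{8} \cdot 1\right) = -54 + \left(-1 + \frac{1}{8}\right) = -54 - \frac{7}{8} = - \frac{439}{8} \approx -54.875$)
$S \left(75 - 11\right) + E{\left(-8 \right)} = - \frac{439 \left(75 - 11\right)}{8} + 2 \left(-8\right) = \left(- \frac{439}{8}\right) 64 - 16 = -3512 - 16 = -3528$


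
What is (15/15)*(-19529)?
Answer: -19529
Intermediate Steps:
(15/15)*(-19529) = (15*(1/15))*(-19529) = 1*(-19529) = -19529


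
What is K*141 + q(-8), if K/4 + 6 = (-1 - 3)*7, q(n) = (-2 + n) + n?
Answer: -19194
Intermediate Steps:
q(n) = -2 + 2*n
K = -136 (K = -24 + 4*((-1 - 3)*7) = -24 + 4*(-4*7) = -24 + 4*(-28) = -24 - 112 = -136)
K*141 + q(-8) = -136*141 + (-2 + 2*(-8)) = -19176 + (-2 - 16) = -19176 - 18 = -19194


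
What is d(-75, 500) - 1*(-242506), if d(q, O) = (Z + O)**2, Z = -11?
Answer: 481627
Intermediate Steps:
d(q, O) = (-11 + O)**2
d(-75, 500) - 1*(-242506) = (-11 + 500)**2 - 1*(-242506) = 489**2 + 242506 = 239121 + 242506 = 481627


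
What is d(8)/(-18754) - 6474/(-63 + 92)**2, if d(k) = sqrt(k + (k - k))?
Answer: -6474/841 - sqrt(2)/9377 ≈ -7.6981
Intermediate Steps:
d(k) = sqrt(k) (d(k) = sqrt(k + 0) = sqrt(k))
d(8)/(-18754) - 6474/(-63 + 92)**2 = sqrt(8)/(-18754) - 6474/(-63 + 92)**2 = (2*sqrt(2))*(-1/18754) - 6474/(29**2) = -sqrt(2)/9377 - 6474/841 = -6474/841 - sqrt(2)/9377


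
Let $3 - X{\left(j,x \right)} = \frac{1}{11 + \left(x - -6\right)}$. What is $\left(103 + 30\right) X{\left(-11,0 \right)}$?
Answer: $\frac{6650}{17} \approx 391.18$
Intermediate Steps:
$X{\left(j,x \right)} = 3 - \frac{1}{17 + x}$ ($X{\left(j,x \right)} = 3 - \frac{1}{11 + \left(x - -6\right)} = 3 - \frac{1}{11 + \left(x + 6\right)} = 3 - \frac{1}{11 + \left(6 + x\right)} = 3 - \frac{1}{17 + x}$)
$\left(103 + 30\right) X{\left(-11,0 \right)} = \left(103 + 30\right) \frac{50 + 3 \cdot 0}{17 + 0} = 133 \frac{50 + 0}{17} = 133 \cdot \frac{1}{17} \cdot 50 = 133 \cdot \frac{50}{17} = \frac{6650}{17}$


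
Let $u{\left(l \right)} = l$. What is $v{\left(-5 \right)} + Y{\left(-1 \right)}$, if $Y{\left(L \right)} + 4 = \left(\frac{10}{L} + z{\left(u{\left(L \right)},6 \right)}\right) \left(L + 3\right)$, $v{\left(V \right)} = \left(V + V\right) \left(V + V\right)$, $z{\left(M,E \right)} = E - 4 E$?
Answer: $40$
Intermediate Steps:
$z{\left(M,E \right)} = - 3 E$
$v{\left(V \right)} = 4 V^{2}$ ($v{\left(V \right)} = 2 V 2 V = 4 V^{2}$)
$Y{\left(L \right)} = -4 + \left(-18 + \frac{10}{L}\right) \left(3 + L\right)$ ($Y{\left(L \right)} = -4 + \left(\frac{10}{L} - 18\right) \left(L + 3\right) = -4 + \left(\frac{10}{L} - 18\right) \left(3 + L\right) = -4 + \left(-18 + \frac{10}{L}\right) \left(3 + L\right)$)
$v{\left(-5 \right)} + Y{\left(-1 \right)} = 4 \left(-5\right)^{2} - \left(30 + 30\right) = 4 \cdot 25 + \left(-48 + 18 + 30 \left(-1\right)\right) = 100 - 60 = 40$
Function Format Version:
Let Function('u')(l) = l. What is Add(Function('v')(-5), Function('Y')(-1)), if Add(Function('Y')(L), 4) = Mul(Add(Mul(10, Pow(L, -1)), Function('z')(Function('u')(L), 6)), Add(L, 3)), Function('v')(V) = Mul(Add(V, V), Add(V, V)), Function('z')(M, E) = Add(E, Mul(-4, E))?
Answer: 40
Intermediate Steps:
Function('z')(M, E) = Mul(-3, E)
Function('v')(V) = Mul(4, Pow(V, 2)) (Function('v')(V) = Mul(Mul(2, V), Mul(2, V)) = Mul(4, Pow(V, 2)))
Function('Y')(L) = Add(-4, Mul(Add(-18, Mul(10, Pow(L, -1))), Add(3, L))) (Function('Y')(L) = Add(-4, Mul(Add(Mul(10, Pow(L, -1)), Mul(-3, 6)), Add(L, 3))) = Add(-4, Mul(Add(Mul(10, Pow(L, -1)), -18), Add(3, L))) = Add(-4, Mul(Add(-18, Mul(10, Pow(L, -1))), Add(3, L))))
Add(Function('v')(-5), Function('Y')(-1)) = Add(Mul(4, Pow(-5, 2)), Add(-48, Mul(-18, -1), Mul(30, Pow(-1, -1)))) = Add(Mul(4, 25), Add(-48, 18, Mul(30, -1))) = Add(100, Add(-48, 18, -30)) = Add(100, -60) = 40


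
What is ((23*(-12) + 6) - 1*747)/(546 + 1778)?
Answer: -1017/2324 ≈ -0.43761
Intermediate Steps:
((23*(-12) + 6) - 1*747)/(546 + 1778) = ((-276 + 6) - 747)/2324 = (-270 - 747)*(1/2324) = -1017*1/2324 = -1017/2324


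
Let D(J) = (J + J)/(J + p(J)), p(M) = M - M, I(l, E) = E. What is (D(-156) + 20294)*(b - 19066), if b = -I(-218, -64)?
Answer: -385664592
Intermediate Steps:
p(M) = 0
b = 64 (b = -1*(-64) = 64)
D(J) = 2 (D(J) = (J + J)/(J + 0) = (2*J)/J = 2)
(D(-156) + 20294)*(b - 19066) = (2 + 20294)*(64 - 19066) = 20296*(-19002) = -385664592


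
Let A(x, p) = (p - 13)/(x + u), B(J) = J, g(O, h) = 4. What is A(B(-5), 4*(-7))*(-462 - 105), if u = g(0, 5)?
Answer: -23247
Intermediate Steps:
u = 4
A(x, p) = (-13 + p)/(4 + x) (A(x, p) = (p - 13)/(x + 4) = (-13 + p)/(4 + x))
A(B(-5), 4*(-7))*(-462 - 105) = ((-13 + 4*(-7))/(4 - 5))*(-462 - 105) = ((-13 - 28)/(-1))*(-567) = -1*(-41)*(-567) = 41*(-567) = -23247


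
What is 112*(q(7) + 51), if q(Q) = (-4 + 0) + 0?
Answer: 5264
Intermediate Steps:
q(Q) = -4 (q(Q) = -4 + 0 = -4)
112*(q(7) + 51) = 112*(-4 + 51) = 112*47 = 5264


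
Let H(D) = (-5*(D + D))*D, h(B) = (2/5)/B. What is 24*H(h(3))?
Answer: -64/15 ≈ -4.2667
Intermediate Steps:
h(B) = 2/(5*B) (h(B) = (2*(⅕))/B = 2/(5*B))
H(D) = -10*D² (H(D) = (-10*D)*D = -10*D²)
24*H(h(3)) = 24*(-10*((⅖)/3)²) = 24*(-10*((⅖)*(⅓))²) = 24*(-10*(2/15)²) = 24*(-10*4/225) = 24*(-8/45) = -64/15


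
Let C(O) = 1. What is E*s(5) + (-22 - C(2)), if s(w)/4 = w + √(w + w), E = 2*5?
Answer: 177 + 40*√10 ≈ 303.49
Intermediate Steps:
E = 10
s(w) = 4*w + 4*√2*√w (s(w) = 4*(w + √(w + w)) = 4*(w + √(2*w)) = 4*(w + √2*√w) = 4*w + 4*√2*√w)
E*s(5) + (-22 - C(2)) = 10*(4*5 + 4*√2*√5) + (-22 - 1*1) = 10*(20 + 4*√10) + (-22 - 1) = (200 + 40*√10) - 23 = 177 + 40*√10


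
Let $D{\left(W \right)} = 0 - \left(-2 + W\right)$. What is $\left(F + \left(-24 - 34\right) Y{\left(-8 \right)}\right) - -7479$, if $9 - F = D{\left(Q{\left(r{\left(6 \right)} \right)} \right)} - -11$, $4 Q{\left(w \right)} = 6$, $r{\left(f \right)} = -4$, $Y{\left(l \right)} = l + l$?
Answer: $\frac{16809}{2} \approx 8404.5$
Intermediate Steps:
$Y{\left(l \right)} = 2 l$
$Q{\left(w \right)} = \frac{3}{2}$ ($Q{\left(w \right)} = \frac{1}{4} \cdot 6 = \frac{3}{2}$)
$D{\left(W \right)} = 2 - W$
$F = - \frac{5}{2}$ ($F = 9 - \left(\left(2 - \frac{3}{2}\right) - -11\right) = 9 - \left(\left(2 - \frac{3}{2}\right) + 11\right) = 9 - \left(\frac{1}{2} + 11\right) = 9 - \frac{23}{2} = - \frac{5}{2} \approx -2.5$)
$\left(F + \left(-24 - 34\right) Y{\left(-8 \right)}\right) - -7479 = \left(- \frac{5}{2} + \left(-24 - 34\right) 2 \left(-8\right)\right) - -7479 = \left(- \frac{5}{2} + \left(-24 - 34\right) \left(-16\right)\right) + 7479 = \left(- \frac{5}{2} - -928\right) + 7479 = \left(- \frac{5}{2} + 928\right) + 7479 = \frac{1851}{2} + 7479 = \frac{16809}{2}$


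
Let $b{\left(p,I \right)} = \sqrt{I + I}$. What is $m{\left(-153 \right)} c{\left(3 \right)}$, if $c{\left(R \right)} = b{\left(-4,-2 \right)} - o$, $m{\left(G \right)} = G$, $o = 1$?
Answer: $153 - 306 i \approx 153.0 - 306.0 i$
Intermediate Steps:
$b{\left(p,I \right)} = \sqrt{2} \sqrt{I}$ ($b{\left(p,I \right)} = \sqrt{2 I} = \sqrt{2} \sqrt{I}$)
$c{\left(R \right)} = -1 + 2 i$ ($c{\left(R \right)} = \sqrt{2} \sqrt{-2} - 1 = \sqrt{2} i \sqrt{2} - 1 = 2 i - 1 = -1 + 2 i$)
$m{\left(-153 \right)} c{\left(3 \right)} = - 153 \left(-1 + 2 i\right) = 153 - 306 i$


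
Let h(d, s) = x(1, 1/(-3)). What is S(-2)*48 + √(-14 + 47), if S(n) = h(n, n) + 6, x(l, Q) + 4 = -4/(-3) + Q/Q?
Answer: 208 + √33 ≈ 213.74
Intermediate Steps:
x(l, Q) = -5/3 (x(l, Q) = -4 + (-4/(-3) + Q/Q) = -4 + (-4*(-⅓) + 1) = -4 + (4/3 + 1) = -4 + 7/3 = -5/3)
h(d, s) = -5/3
S(n) = 13/3 (S(n) = -5/3 + 6 = 13/3)
S(-2)*48 + √(-14 + 47) = (13/3)*48 + √(-14 + 47) = 208 + √33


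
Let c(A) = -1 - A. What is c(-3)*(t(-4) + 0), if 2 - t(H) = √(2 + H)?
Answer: 4 - 2*I*√2 ≈ 4.0 - 2.8284*I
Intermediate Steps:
t(H) = 2 - √(2 + H)
c(-3)*(t(-4) + 0) = (-1 - 1*(-3))*((2 - √(2 - 4)) + 0) = (-1 + 3)*((2 - √(-2)) + 0) = 2*((2 - I*√2) + 0) = 2*(2 - I*√2) = 4 - 2*I*√2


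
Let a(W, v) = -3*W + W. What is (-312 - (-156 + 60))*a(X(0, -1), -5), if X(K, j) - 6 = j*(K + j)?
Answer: 3024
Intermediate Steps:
X(K, j) = 6 + j*(K + j)
a(W, v) = -2*W
(-312 - (-156 + 60))*a(X(0, -1), -5) = (-312 - (-156 + 60))*(-2*(6 + (-1)**2 + 0*(-1))) = (-312 - 1*(-96))*(-2*(6 + 1 + 0)) = (-312 + 96)*(-2*7) = -216*(-14) = 3024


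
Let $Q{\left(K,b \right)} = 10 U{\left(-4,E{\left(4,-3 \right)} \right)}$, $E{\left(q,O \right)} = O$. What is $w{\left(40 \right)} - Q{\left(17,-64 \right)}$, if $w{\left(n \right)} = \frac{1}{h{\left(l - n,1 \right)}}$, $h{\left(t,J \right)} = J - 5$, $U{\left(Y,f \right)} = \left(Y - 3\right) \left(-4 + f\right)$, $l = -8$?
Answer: $- \frac{1961}{4} \approx -490.25$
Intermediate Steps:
$U{\left(Y,f \right)} = \left(-4 + f\right) \left(-3 + Y\right)$ ($U{\left(Y,f \right)} = \left(-3 + Y\right) \left(-4 + f\right) = \left(-4 + f\right) \left(-3 + Y\right)$)
$h{\left(t,J \right)} = -5 + J$
$Q{\left(K,b \right)} = 490$ ($Q{\left(K,b \right)} = 10 \left(12 - -16 - -9 - -12\right) = 10 \left(12 + 16 + 9 + 12\right) = 10 \cdot 49 = 490$)
$w{\left(n \right)} = - \frac{1}{4}$ ($w{\left(n \right)} = \frac{1}{-5 + 1} = \frac{1}{-4} = - \frac{1}{4}$)
$w{\left(40 \right)} - Q{\left(17,-64 \right)} = - \frac{1}{4} - 490 = - \frac{1961}{4}$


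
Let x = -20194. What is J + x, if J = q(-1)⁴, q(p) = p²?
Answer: -20193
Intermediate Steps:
J = 1 (J = ((-1)²)⁴ = 1⁴ = 1)
J + x = 1 - 20194 = -20193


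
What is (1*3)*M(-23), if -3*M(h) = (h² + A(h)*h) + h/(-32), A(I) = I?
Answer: -33879/32 ≈ -1058.7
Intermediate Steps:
M(h) = -2*h²/3 + h/96 (M(h) = -((h² + h*h) + h/(-32))/3 = -((h² + h²) + h*(-1/32))/3 = -(2*h² - h/32)/3 = -2*h²/3 + h/96)
(1*3)*M(-23) = (1*3)*((1/96)*(-23)*(1 - 64*(-23))) = 3*((1/96)*(-23)*(1 + 1472)) = 3*((1/96)*(-23)*1473) = 3*(-11293/32) = -33879/32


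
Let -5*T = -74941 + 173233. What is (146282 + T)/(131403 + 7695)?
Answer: 316559/347745 ≈ 0.91032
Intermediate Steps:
T = -98292/5 (T = -(-74941 + 173233)/5 = -⅕*98292 = -98292/5 ≈ -19658.)
(146282 + T)/(131403 + 7695) = (146282 - 98292/5)/(131403 + 7695) = (633118/5)/139098 = (633118/5)*(1/139098) = 316559/347745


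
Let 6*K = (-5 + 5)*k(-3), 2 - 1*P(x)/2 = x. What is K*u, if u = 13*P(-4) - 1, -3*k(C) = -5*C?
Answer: 0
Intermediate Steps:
P(x) = 4 - 2*x
k(C) = 5*C/3 (k(C) = -(-5)*C/3 = 5*C/3)
u = 155 (u = 13*(4 - 2*(-4)) - 1 = 13*(4 + 8) - 1 = 13*12 - 1 = 156 - 1 = 155)
K = 0 (K = ((-5 + 5)*((5/3)*(-3)))/6 = (0*(-5))/6 = (⅙)*0 = 0)
K*u = 0*155 = 0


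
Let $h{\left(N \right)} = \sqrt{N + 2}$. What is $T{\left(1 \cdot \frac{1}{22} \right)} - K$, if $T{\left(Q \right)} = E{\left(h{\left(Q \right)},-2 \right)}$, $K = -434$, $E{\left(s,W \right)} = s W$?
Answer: $434 - \frac{3 \sqrt{110}}{11} \approx 431.14$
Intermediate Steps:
$h{\left(N \right)} = \sqrt{2 + N}$
$E{\left(s,W \right)} = W s$
$T{\left(Q \right)} = - 2 \sqrt{2 + Q}$
$T{\left(1 \cdot \frac{1}{22} \right)} - K = - 2 \sqrt{2 + 1 \cdot \frac{1}{22}} - -434 = - 2 \sqrt{2 + 1 \cdot \frac{1}{22}} + 434 = - 2 \sqrt{2 + \frac{1}{22}} + 434 = - 2 \sqrt{\frac{45}{22}} + 434 = - 2 \frac{3 \sqrt{110}}{22} + 434 = - \frac{3 \sqrt{110}}{11} + 434 = 434 - \frac{3 \sqrt{110}}{11}$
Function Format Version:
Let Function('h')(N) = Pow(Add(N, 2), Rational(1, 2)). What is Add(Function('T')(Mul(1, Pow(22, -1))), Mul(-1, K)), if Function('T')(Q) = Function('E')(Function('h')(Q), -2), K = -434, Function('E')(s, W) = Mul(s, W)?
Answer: Add(434, Mul(Rational(-3, 11), Pow(110, Rational(1, 2)))) ≈ 431.14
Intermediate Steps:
Function('h')(N) = Pow(Add(2, N), Rational(1, 2))
Function('E')(s, W) = Mul(W, s)
Function('T')(Q) = Mul(-2, Pow(Add(2, Q), Rational(1, 2)))
Add(Function('T')(Mul(1, Pow(22, -1))), Mul(-1, K)) = Add(Mul(-2, Pow(Add(2, Mul(1, Pow(22, -1))), Rational(1, 2))), Mul(-1, -434)) = Add(Mul(-2, Pow(Add(2, Mul(1, Rational(1, 22))), Rational(1, 2))), 434) = Add(Mul(-2, Pow(Add(2, Rational(1, 22)), Rational(1, 2))), 434) = Add(Mul(-2, Pow(Rational(45, 22), Rational(1, 2))), 434) = Add(Mul(-2, Mul(Rational(3, 22), Pow(110, Rational(1, 2)))), 434) = Add(Mul(Rational(-3, 11), Pow(110, Rational(1, 2))), 434) = Add(434, Mul(Rational(-3, 11), Pow(110, Rational(1, 2))))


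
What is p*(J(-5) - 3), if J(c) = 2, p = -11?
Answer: 11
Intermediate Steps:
p*(J(-5) - 3) = -11*(2 - 3) = -11*(-1) = 11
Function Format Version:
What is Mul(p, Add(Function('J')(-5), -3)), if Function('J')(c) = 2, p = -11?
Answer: 11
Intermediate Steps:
Mul(p, Add(Function('J')(-5), -3)) = Mul(-11, Add(2, -3)) = Mul(-11, -1) = 11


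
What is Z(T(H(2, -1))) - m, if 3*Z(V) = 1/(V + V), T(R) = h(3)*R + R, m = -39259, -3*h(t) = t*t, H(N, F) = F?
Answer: 471109/12 ≈ 39259.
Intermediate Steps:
h(t) = -t²/3 (h(t) = -t*t/3 = -t²/3)
T(R) = -2*R (T(R) = (-⅓*3²)*R + R = (-⅓*9)*R + R = -3*R + R = -2*R)
Z(V) = 1/(6*V) (Z(V) = 1/(3*(V + V)) = 1/(3*((2*V))) = (1/(2*V))/3 = 1/(6*V))
Z(T(H(2, -1))) - m = 1/(6*((-2*(-1)))) - 1*(-39259) = (⅙)/2 + 39259 = (⅙)*(½) + 39259 = 1/12 + 39259 = 471109/12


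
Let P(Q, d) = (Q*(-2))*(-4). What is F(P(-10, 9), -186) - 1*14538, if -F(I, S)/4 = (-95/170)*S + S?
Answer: -241566/17 ≈ -14210.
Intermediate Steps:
P(Q, d) = 8*Q (P(Q, d) = -2*Q*(-4) = 8*Q)
F(I, S) = -30*S/17 (F(I, S) = -4*((-95/170)*S + S) = -4*((-95*1/170)*S + S) = -4*(-19*S/34 + S) = -30*S/17)
F(P(-10, 9), -186) - 1*14538 = -30/17*(-186) - 1*14538 = 5580/17 - 14538 = -241566/17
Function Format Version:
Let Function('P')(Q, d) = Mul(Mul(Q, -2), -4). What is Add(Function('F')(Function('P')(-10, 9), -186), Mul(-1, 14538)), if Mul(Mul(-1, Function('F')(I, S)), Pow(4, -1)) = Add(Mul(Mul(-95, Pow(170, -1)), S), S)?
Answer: Rational(-241566, 17) ≈ -14210.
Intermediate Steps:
Function('P')(Q, d) = Mul(8, Q) (Function('P')(Q, d) = Mul(Mul(-2, Q), -4) = Mul(8, Q))
Function('F')(I, S) = Mul(Rational(-30, 17), S) (Function('F')(I, S) = Mul(-4, Add(Mul(Mul(-95, Pow(170, -1)), S), S)) = Mul(-4, Add(Mul(Mul(-95, Rational(1, 170)), S), S)) = Mul(-4, Add(Mul(Rational(-19, 34), S), S)) = Mul(-4, Mul(Rational(15, 34), S)) = Mul(Rational(-30, 17), S))
Add(Function('F')(Function('P')(-10, 9), -186), Mul(-1, 14538)) = Add(Mul(Rational(-30, 17), -186), Mul(-1, 14538)) = Add(Rational(5580, 17), -14538) = Rational(-241566, 17)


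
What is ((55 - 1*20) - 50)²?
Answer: 225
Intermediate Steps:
((55 - 1*20) - 50)² = ((55 - 20) - 50)² = (35 - 50)² = (-15)² = 225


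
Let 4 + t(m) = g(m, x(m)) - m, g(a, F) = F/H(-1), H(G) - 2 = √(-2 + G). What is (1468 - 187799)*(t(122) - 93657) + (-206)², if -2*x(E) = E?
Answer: 122345790645/7 - 11366191*I*√3/7 ≈ 1.7478e+10 - 2.8124e+6*I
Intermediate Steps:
H(G) = 2 + √(-2 + G)
x(E) = -E/2
g(a, F) = F/(2 + I*√3) (g(a, F) = F/(2 + √(-2 - 1)) = F/(2 + √(-3)) = F/(2 + I*√3))
t(m) = -4 - 8*m/7 + I*m*√3/14 (t(m) = -4 + ((2*(-m/2)/7 - I*(-m/2)*√3/7) - m) = -4 + ((-m/7 + I*m*√3/14) - m) = -4 + (-8*m/7 + I*m*√3/14) = -4 - 8*m/7 + I*m*√3/14)
(1468 - 187799)*(t(122) - 93657) + (-206)² = (1468 - 187799)*((-4 - 8/7*122 + (1/14)*I*122*√3) - 93657) + (-206)² = -186331*((-4 - 976/7 + 61*I*√3/7) - 93657) + 42436 = -186331*((-1004/7 + 61*I*√3/7) - 93657) + 42436 = -186331*(-656603/7 + 61*I*√3/7) + 42436 = (122345493593/7 - 11366191*I*√3/7) + 42436 = 122345790645/7 - 11366191*I*√3/7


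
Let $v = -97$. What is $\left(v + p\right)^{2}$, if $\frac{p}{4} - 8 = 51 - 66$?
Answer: $15625$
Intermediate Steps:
$p = -28$ ($p = 32 + 4 \left(51 - 66\right) = 32 + 4 \left(-15\right) = 32 - 60 = -28$)
$\left(v + p\right)^{2} = \left(-97 - 28\right)^{2} = \left(-125\right)^{2} = 15625$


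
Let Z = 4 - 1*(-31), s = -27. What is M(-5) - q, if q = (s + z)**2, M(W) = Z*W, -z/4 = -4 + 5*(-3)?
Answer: -2576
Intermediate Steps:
z = 76 (z = -4*(-4 + 5*(-3)) = -4*(-4 - 15) = -4*(-19) = 76)
Z = 35 (Z = 4 + 31 = 35)
M(W) = 35*W
q = 2401 (q = (-27 + 76)**2 = 49**2 = 2401)
M(-5) - q = 35*(-5) - 1*2401 = -175 - 2401 = -2576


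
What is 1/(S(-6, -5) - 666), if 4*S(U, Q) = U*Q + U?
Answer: -1/660 ≈ -0.0015152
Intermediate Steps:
S(U, Q) = U/4 + Q*U/4 (S(U, Q) = (U*Q + U)/4 = (Q*U + U)/4 = (U + Q*U)/4 = U/4 + Q*U/4)
1/(S(-6, -5) - 666) = 1/((¼)*(-6)*(1 - 5) - 666) = 1/((¼)*(-6)*(-4) - 666) = 1/(6 - 666) = 1/(-660) = -1/660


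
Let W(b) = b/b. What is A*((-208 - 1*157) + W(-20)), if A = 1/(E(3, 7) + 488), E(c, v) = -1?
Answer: -364/487 ≈ -0.74743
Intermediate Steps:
W(b) = 1
A = 1/487 (A = 1/(-1 + 488) = 1/487 ≈ 0.0020534)
A*((-208 - 1*157) + W(-20)) = ((-208 - 1*157) + 1)/487 = ((-208 - 157) + 1)/487 = (-365 + 1)/487 = (1/487)*(-364) = -364/487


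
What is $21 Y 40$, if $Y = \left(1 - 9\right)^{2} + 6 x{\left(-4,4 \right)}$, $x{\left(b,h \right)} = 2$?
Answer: $63840$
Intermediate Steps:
$Y = 76$ ($Y = \left(1 - 9\right)^{2} + 6 \cdot 2 = \left(1 - 9\right)^{2} + 12 = \left(-8\right)^{2} + 12 = 64 + 12 = 76$)
$21 Y 40 = 21 \cdot 76 \cdot 40 = 1596 \cdot 40 = 63840$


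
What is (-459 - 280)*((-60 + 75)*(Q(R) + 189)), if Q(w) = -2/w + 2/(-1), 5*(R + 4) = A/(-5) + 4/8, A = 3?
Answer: -139253465/67 ≈ -2.0784e+6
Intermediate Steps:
R = -201/50 (R = -4 + (3/(-5) + 4/8)/5 = -4 + (3*(-⅕) + 4*(⅛))/5 = -4 + (-⅗ + ½)/5 = -4 + (⅕)*(-⅒) = -4 - 1/50 = -201/50 ≈ -4.0200)
Q(w) = -2 - 2/w (Q(w) = -2/w + 2*(-1) = -2/w - 2 = -2 - 2/w)
(-459 - 280)*((-60 + 75)*(Q(R) + 189)) = (-459 - 280)*((-60 + 75)*((-2 - 2/(-201/50)) + 189)) = -11085*((-2 - 2*(-50/201)) + 189) = -11085*((-2 + 100/201) + 189) = -11085*(-302/201 + 189) = -11085*37687/201 = -739*188435/67 = -139253465/67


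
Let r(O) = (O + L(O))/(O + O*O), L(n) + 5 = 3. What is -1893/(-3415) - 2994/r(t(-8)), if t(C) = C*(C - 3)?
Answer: -40039099761/146845 ≈ -2.7266e+5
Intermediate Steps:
L(n) = -2 (L(n) = -5 + 3 = -2)
t(C) = C*(-3 + C)
r(O) = (-2 + O)/(O + O**2) (r(O) = (O - 2)/(O + O*O) = (-2 + O)/(O + O**2))
-1893/(-3415) - 2994/r(t(-8)) = -1893/(-3415) - 2994*(-8*(1 - 8*(-3 - 8))*(-3 - 8)/(-2 - 8*(-3 - 8))) = -1893*(-1/3415) - 2994*88*(1 - 8*(-11))/(-2 - 8*(-11)) = 1893/3415 - 2994*88*(1 + 88)/(-2 + 88) = 1893/3415 - 2994/((1/88)*86/89) = 1893/3415 - 2994/((1/88)*(1/89)*86) = 1893/3415 - 2994/43/3916 = 1893/3415 - 2994*3916/43 = 1893/3415 - 11724504/43 = -40039099761/146845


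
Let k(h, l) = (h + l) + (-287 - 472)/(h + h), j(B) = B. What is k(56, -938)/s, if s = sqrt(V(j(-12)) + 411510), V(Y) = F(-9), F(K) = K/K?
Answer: -99543*sqrt(411511)/46089232 ≈ -1.3855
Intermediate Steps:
F(K) = 1
V(Y) = 1
s = sqrt(411511) (s = sqrt(1 + 411510) = sqrt(411511) ≈ 641.49)
k(h, l) = h + l - 759/(2*h) (k(h, l) = (h + l) - 759*1/(2*h) = (h + l) - 759/(2*h) = h + l - 759/(2*h))
k(56, -938)/s = (56 - 938 - 759/2/56)/(sqrt(411511)) = (56 - 938 - 759/2*1/56)*(sqrt(411511)/411511) = (56 - 938 - 759/112)*(sqrt(411511)/411511) = -99543*sqrt(411511)/46089232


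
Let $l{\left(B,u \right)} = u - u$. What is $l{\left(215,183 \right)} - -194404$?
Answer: $194404$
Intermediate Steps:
$l{\left(B,u \right)} = 0$
$l{\left(215,183 \right)} - -194404 = 0 - -194404 = 0 + 194404 = 194404$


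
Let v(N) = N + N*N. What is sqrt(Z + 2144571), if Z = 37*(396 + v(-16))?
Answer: 49*sqrt(903) ≈ 1472.4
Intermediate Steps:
v(N) = N + N**2
Z = 23532 (Z = 37*(396 - 16*(1 - 16)) = 37*(396 - 16*(-15)) = 37*(396 + 240) = 37*636 = 23532)
sqrt(Z + 2144571) = sqrt(23532 + 2144571) = sqrt(2168103) = 49*sqrt(903)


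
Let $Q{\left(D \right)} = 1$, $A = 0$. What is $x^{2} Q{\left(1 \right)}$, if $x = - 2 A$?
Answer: $0$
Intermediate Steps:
$x = 0$ ($x = \left(-2\right) 0 = 0$)
$x^{2} Q{\left(1 \right)} = 0^{2} \cdot 1 = 0 \cdot 1 = 0$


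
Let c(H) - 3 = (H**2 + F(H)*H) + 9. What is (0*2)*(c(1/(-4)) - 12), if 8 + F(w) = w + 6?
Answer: 0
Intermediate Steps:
F(w) = -2 + w (F(w) = -8 + (w + 6) = -8 + (6 + w) = -2 + w)
c(H) = 12 + H**2 + H*(-2 + H) (c(H) = 3 + ((H**2 + (-2 + H)*H) + 9) = 3 + ((H**2 + H*(-2 + H)) + 9) = 3 + (9 + H**2 + H*(-2 + H)) = 12 + H**2 + H*(-2 + H))
(0*2)*(c(1/(-4)) - 12) = (0*2)*((12 - 2/(-4) + 2*(1/(-4))**2) - 12) = 0*((12 - 2*(-1/4) + 2*(-1/4)**2) - 12) = 0*((12 + 1/2 + 2*(1/16)) - 12) = 0*((12 + 1/2 + 1/8) - 12) = 0*(101/8 - 12) = 0*(5/8) = 0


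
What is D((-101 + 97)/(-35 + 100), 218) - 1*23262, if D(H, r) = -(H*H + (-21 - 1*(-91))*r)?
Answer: -162755466/4225 ≈ -38522.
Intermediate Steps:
D(H, r) = -H² - 70*r (D(H, r) = -(H² + (-21 + 91)*r) = -(H² + 70*r) = -H² - 70*r)
D((-101 + 97)/(-35 + 100), 218) - 1*23262 = (-((-101 + 97)/(-35 + 100))² - 70*218) - 1*23262 = (-(-4/65)² - 15260) - 23262 = (-1*16/4225 - 15260) - 23262 = (-16/4225 - 15260) - 23262 = -64473516/4225 - 23262 = -162755466/4225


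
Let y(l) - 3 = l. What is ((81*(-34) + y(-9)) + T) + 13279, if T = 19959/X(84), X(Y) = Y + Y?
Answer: 595717/56 ≈ 10638.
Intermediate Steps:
X(Y) = 2*Y
T = 6653/56 (T = 19959/((2*84)) = 19959/168 = 19959*(1/168) = 6653/56 ≈ 118.80)
y(l) = 3 + l
((81*(-34) + y(-9)) + T) + 13279 = ((81*(-34) + (3 - 9)) + 6653/56) + 13279 = ((-2754 - 6) + 6653/56) + 13279 = (-2760 + 6653/56) + 13279 = -147907/56 + 13279 = 595717/56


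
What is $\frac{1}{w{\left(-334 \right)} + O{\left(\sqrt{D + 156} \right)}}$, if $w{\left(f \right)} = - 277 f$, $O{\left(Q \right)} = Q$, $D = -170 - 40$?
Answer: $\frac{46259}{4279790189} - \frac{3 i \sqrt{6}}{8559580378} \approx 1.0809 \cdot 10^{-5} - 8.5851 \cdot 10^{-10} i$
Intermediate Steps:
$D = -210$ ($D = -170 - 40 = -210$)
$\frac{1}{w{\left(-334 \right)} + O{\left(\sqrt{D + 156} \right)}} = \frac{1}{\left(-277\right) \left(-334\right) + \sqrt{-210 + 156}} = \frac{1}{92518 + \sqrt{-54}} = \frac{1}{92518 + 3 i \sqrt{6}}$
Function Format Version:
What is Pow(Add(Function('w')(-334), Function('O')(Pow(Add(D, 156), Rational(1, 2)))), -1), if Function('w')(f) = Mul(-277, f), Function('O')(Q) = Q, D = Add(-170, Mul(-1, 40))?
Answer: Add(Rational(46259, 4279790189), Mul(Rational(-3, 8559580378), I, Pow(6, Rational(1, 2)))) ≈ Add(1.0809e-5, Mul(-8.5851e-10, I))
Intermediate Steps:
D = -210 (D = Add(-170, -40) = -210)
Pow(Add(Function('w')(-334), Function('O')(Pow(Add(D, 156), Rational(1, 2)))), -1) = Pow(Add(Mul(-277, -334), Pow(Add(-210, 156), Rational(1, 2))), -1) = Pow(Add(92518, Pow(-54, Rational(1, 2))), -1) = Pow(Add(92518, Mul(3, I, Pow(6, Rational(1, 2)))), -1)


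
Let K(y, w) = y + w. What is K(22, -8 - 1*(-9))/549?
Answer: 23/549 ≈ 0.041894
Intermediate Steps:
K(y, w) = w + y
K(22, -8 - 1*(-9))/549 = ((-8 - 1*(-9)) + 22)/549 = ((-8 + 9) + 22)*(1/549) = (1 + 22)*(1/549) = 23*(1/549) = 23/549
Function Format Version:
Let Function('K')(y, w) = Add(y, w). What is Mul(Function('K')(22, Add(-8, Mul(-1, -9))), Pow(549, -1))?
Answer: Rational(23, 549) ≈ 0.041894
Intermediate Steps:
Function('K')(y, w) = Add(w, y)
Mul(Function('K')(22, Add(-8, Mul(-1, -9))), Pow(549, -1)) = Mul(Add(Add(-8, Mul(-1, -9)), 22), Pow(549, -1)) = Mul(Add(Add(-8, 9), 22), Rational(1, 549)) = Mul(Add(1, 22), Rational(1, 549)) = Mul(23, Rational(1, 549)) = Rational(23, 549)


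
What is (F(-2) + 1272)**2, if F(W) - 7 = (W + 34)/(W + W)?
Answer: 1615441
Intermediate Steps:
F(W) = 7 + (34 + W)/(2*W) (F(W) = 7 + (W + 34)/(W + W) = 7 + (34 + W)/((2*W)) = 7 + (34 + W)*(1/(2*W)) = 7 + (34 + W)/(2*W))
(F(-2) + 1272)**2 = ((15/2 + 17/(-2)) + 1272)**2 = ((15/2 + 17*(-1/2)) + 1272)**2 = ((15/2 - 17/2) + 1272)**2 = (-1 + 1272)**2 = 1271**2 = 1615441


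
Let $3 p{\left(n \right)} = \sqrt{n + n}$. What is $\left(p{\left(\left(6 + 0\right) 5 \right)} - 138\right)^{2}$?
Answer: $\frac{57152}{3} - 184 \sqrt{15} \approx 18338.0$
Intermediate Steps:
$p{\left(n \right)} = \frac{\sqrt{2} \sqrt{n}}{3}$ ($p{\left(n \right)} = \frac{\sqrt{n + n}}{3} = \frac{\sqrt{2 n}}{3} = \frac{\sqrt{2} \sqrt{n}}{3}$)
$\left(p{\left(\left(6 + 0\right) 5 \right)} - 138\right)^{2} = \left(\frac{\sqrt{2} \sqrt{\left(6 + 0\right) 5}}{3} - 138\right)^{2} = \left(\frac{\sqrt{2} \sqrt{6 \cdot 5}}{3} - 138\right)^{2} = \left(\frac{\sqrt{2} \sqrt{30}}{3} - 138\right)^{2} = \left(\frac{2 \sqrt{15}}{3} - 138\right)^{2} = \left(-138 + \frac{2 \sqrt{15}}{3}\right)^{2}$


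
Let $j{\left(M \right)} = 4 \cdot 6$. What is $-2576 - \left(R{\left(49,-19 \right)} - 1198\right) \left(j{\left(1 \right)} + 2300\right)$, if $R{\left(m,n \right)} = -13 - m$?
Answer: $2925664$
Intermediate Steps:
$j{\left(M \right)} = 24$
$-2576 - \left(R{\left(49,-19 \right)} - 1198\right) \left(j{\left(1 \right)} + 2300\right) = -2576 - \left(\left(-13 - 49\right) - 1198\right) \left(24 + 2300\right) = -2576 - \left(\left(-13 - 49\right) - 1198\right) 2324 = -2576 - \left(-62 - 1198\right) 2324 = -2576 - \left(-1260\right) 2324 = -2576 - -2928240 = -2576 + 2928240 = 2925664$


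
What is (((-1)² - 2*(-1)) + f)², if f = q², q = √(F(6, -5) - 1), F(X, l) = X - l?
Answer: 169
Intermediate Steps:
q = √10 (q = √((6 - 1*(-5)) - 1) = √((6 + 5) - 1) = √(11 - 1) = √10 ≈ 3.1623)
f = 10 (f = (√10)² = 10)
(((-1)² - 2*(-1)) + f)² = (((-1)² - 2*(-1)) + 10)² = ((1 + 2) + 10)² = (3 + 10)² = 13² = 169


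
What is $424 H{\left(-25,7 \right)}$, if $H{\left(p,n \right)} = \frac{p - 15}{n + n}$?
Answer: $- \frac{8480}{7} \approx -1211.4$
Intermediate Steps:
$H{\left(p,n \right)} = \frac{-15 + p}{2 n}$
$424 H{\left(-25,7 \right)} = 424 \frac{-15 - 25}{2 \cdot 7} = 424 \cdot \frac{1}{2} \cdot \frac{1}{7} \left(-40\right) = 424 \left(- \frac{20}{7}\right) = - \frac{8480}{7}$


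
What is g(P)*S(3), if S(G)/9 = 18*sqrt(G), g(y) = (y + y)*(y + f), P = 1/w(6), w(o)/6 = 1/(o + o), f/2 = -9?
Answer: -10368*sqrt(3) ≈ -17958.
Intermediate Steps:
f = -18 (f = 2*(-9) = -18)
w(o) = 3/o (w(o) = 6/(o + o) = 6/((2*o)) = 6*(1/(2*o)) = 3/o)
P = 2 (P = 1/(3/6) = 1/(3*(1/6)) = 1/(1/2) = 2)
g(y) = 2*y*(-18 + y) (g(y) = (y + y)*(y - 18) = (2*y)*(-18 + y) = 2*y*(-18 + y))
S(G) = 162*sqrt(G) (S(G) = 9*(18*sqrt(G)) = 162*sqrt(G))
g(P)*S(3) = (2*2*(-18 + 2))*(162*sqrt(3)) = (2*2*(-16))*(162*sqrt(3)) = -10368*sqrt(3)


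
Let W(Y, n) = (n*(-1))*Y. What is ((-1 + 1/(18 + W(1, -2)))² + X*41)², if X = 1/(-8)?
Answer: 2852721/160000 ≈ 17.829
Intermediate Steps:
W(Y, n) = -Y*n (W(Y, n) = (-n)*Y = -Y*n)
X = -⅛ ≈ -0.12500
((-1 + 1/(18 + W(1, -2)))² + X*41)² = ((-1 + 1/(18 - 1*1*(-2)))² - ⅛*41)² = ((-1 + 1/(18 + 2))² - 41/8)² = ((-1 + 1/20)² - 41/8)² = ((-19/20)² - 41/8)² = (361/400 - 41/8)² = (-1689/400)² = 2852721/160000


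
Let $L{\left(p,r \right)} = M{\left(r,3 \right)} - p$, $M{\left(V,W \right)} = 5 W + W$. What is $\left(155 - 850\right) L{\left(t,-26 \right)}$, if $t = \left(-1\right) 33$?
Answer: $-35445$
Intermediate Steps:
$M{\left(V,W \right)} = 6 W$
$t = -33$
$L{\left(p,r \right)} = 18 - p$ ($L{\left(p,r \right)} = 6 \cdot 3 - p = 18 - p$)
$\left(155 - 850\right) L{\left(t,-26 \right)} = \left(155 - 850\right) \left(18 - -33\right) = - 695 \left(18 + 33\right) = \left(-695\right) 51 = -35445$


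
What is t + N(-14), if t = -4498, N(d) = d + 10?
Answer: -4502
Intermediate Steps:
N(d) = 10 + d
t + N(-14) = -4498 + (10 - 14) = -4498 - 4 = -4502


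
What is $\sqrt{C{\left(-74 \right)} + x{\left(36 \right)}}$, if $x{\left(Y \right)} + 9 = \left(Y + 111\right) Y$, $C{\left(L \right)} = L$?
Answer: $\sqrt{5209} \approx 72.173$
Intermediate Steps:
$x{\left(Y \right)} = -9 + Y \left(111 + Y\right)$ ($x{\left(Y \right)} = -9 + \left(Y + 111\right) Y = -9 + \left(111 + Y\right) Y = -9 + Y \left(111 + Y\right)$)
$\sqrt{C{\left(-74 \right)} + x{\left(36 \right)}} = \sqrt{-74 + \left(-9 + 36^{2} + 111 \cdot 36\right)} = \sqrt{-74 + \left(-9 + 1296 + 3996\right)} = \sqrt{-74 + 5283} = \sqrt{5209}$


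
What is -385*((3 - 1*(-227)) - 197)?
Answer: -12705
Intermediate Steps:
-385*((3 - 1*(-227)) - 197) = -385*((3 + 227) - 197) = -385*(230 - 197) = -385*33 = -12705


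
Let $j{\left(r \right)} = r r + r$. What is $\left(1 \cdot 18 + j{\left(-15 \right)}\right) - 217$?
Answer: $11$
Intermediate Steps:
$j{\left(r \right)} = r + r^{2}$ ($j{\left(r \right)} = r^{2} + r = r + r^{2}$)
$\left(1 \cdot 18 + j{\left(-15 \right)}\right) - 217 = \left(1 \cdot 18 - 15 \left(1 - 15\right)\right) - 217 = \left(18 - -210\right) - 217 = \left(18 + 210\right) - 217 = 228 - 217 = 11$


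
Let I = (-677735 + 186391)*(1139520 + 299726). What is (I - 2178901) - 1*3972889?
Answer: -707171038414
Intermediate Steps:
I = -707164886624 (I = -491344*1439246 = -707164886624)
(I - 2178901) - 1*3972889 = (-707164886624 - 2178901) - 1*3972889 = -707167065525 - 3972889 = -707171038414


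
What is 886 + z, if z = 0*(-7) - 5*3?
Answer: 871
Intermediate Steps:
z = -15 (z = 0 - 15 = -15)
886 + z = 886 - 15 = 871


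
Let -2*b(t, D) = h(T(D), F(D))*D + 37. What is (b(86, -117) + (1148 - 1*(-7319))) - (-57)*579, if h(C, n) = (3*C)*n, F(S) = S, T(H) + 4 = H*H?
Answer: -280959496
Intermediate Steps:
T(H) = -4 + H**2 (T(H) = -4 + H*H = -4 + H**2)
h(C, n) = 3*C*n
b(t, D) = -37/2 - 3*D**2*(-4 + D**2)/2 (b(t, D) = -((3*(-4 + D**2)*D)*D + 37)/2 = -((3*D*(-4 + D**2))*D + 37)/2 = -(3*D**2*(-4 + D**2) + 37)/2 = -(37 + 3*D**2*(-4 + D**2))/2 = -37/2 - 3*D**2*(-4 + D**2)/2)
(b(86, -117) + (1148 - 1*(-7319))) - (-57)*579 = ((-37/2 + (3/2)*(-117)**2*(4 - 1*(-117)**2)) + (1148 - 1*(-7319))) - (-57)*579 = ((-37/2 + (3/2)*13689*(4 - 1*13689)) + (1148 + 7319)) - 1*(-33003) = ((-37/2 + (3/2)*13689*(4 - 13689)) + 8467) + 33003 = ((-37/2 + (3/2)*13689*(-13685)) + 8467) + 33003 = ((-37/2 - 562001895/2) + 8467) + 33003 = (-281000966 + 8467) + 33003 = -280992499 + 33003 = -280959496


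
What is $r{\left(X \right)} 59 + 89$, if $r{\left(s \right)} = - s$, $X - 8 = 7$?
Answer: $-796$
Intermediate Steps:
$X = 15$ ($X = 8 + 7 = 15$)
$r{\left(X \right)} 59 + 89 = \left(-1\right) 15 \cdot 59 + 89 = \left(-15\right) 59 + 89 = -885 + 89 = -796$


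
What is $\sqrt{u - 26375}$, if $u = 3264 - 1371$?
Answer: $i \sqrt{24482} \approx 156.47 i$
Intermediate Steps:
$u = 1893$ ($u = 3264 - 1371 = 1893$)
$\sqrt{u - 26375} = \sqrt{1893 - 26375} = \sqrt{-24482} = i \sqrt{24482}$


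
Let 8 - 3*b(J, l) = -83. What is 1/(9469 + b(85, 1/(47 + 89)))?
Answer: 3/28498 ≈ 0.00010527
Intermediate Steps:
b(J, l) = 91/3 (b(J, l) = 8/3 - ⅓*(-83) = 8/3 + 83/3 = 91/3)
1/(9469 + b(85, 1/(47 + 89))) = 1/(9469 + 91/3) = 1/(28498/3) = 3/28498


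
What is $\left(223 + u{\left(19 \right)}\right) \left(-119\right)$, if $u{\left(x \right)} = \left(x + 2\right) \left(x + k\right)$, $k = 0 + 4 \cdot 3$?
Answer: $-104006$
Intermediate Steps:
$k = 12$ ($k = 0 + 12 = 12$)
$u{\left(x \right)} = \left(2 + x\right) \left(12 + x\right)$ ($u{\left(x \right)} = \left(x + 2\right) \left(x + 12\right) = \left(2 + x\right) \left(12 + x\right)$)
$\left(223 + u{\left(19 \right)}\right) \left(-119\right) = \left(223 + \left(24 + 19^{2} + 14 \cdot 19\right)\right) \left(-119\right) = \left(223 + \left(24 + 361 + 266\right)\right) \left(-119\right) = \left(223 + 651\right) \left(-119\right) = 874 \left(-119\right) = -104006$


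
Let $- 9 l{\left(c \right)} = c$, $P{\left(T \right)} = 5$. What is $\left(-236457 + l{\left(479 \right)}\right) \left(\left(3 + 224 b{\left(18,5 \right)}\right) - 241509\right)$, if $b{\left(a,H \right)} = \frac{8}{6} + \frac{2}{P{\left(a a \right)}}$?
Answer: $\frac{7698619173472}{135} \approx 5.7027 \cdot 10^{10}$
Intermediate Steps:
$l{\left(c \right)} = - \frac{c}{9}$
$b{\left(a,H \right)} = \frac{26}{15}$ ($b{\left(a,H \right)} = \frac{8}{6} + \frac{2}{5} = 8 \cdot \frac{1}{6} + 2 \cdot \frac{1}{5} = \frac{4}{3} + \frac{2}{5} = \frac{26}{15}$)
$\left(-236457 + l{\left(479 \right)}\right) \left(\left(3 + 224 b{\left(18,5 \right)}\right) - 241509\right) = \left(-236457 - \frac{479}{9}\right) \left(\left(3 + 224 \cdot \frac{26}{15}\right) - 241509\right) = \left(-236457 - \frac{479}{9}\right) \left(\left(3 + \frac{5824}{15}\right) - 241509\right) = - \frac{2128592 \left(\frac{5869}{15} - 241509\right)}{9} = \left(- \frac{2128592}{9}\right) \left(- \frac{3616766}{15}\right) = \frac{7698619173472}{135}$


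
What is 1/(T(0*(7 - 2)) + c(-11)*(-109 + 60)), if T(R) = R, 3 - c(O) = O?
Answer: -1/686 ≈ -0.0014577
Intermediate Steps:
c(O) = 3 - O
1/(T(0*(7 - 2)) + c(-11)*(-109 + 60)) = 1/(0*(7 - 2) + (3 - 1*(-11))*(-109 + 60)) = 1/(0*5 + (3 + 11)*(-49)) = 1/(0 + 14*(-49)) = 1/(0 - 686) = 1/(-686) = -1/686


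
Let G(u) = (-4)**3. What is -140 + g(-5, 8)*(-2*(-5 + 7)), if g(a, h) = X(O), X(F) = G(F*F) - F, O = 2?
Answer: 124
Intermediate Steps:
G(u) = -64
X(F) = -64 - F
g(a, h) = -66 (g(a, h) = -64 - 1*2 = -64 - 2 = -66)
-140 + g(-5, 8)*(-2*(-5 + 7)) = -140 - (-132)*(-5 + 7) = -140 - (-132)*2 = -140 - 66*(-4) = -140 + 264 = 124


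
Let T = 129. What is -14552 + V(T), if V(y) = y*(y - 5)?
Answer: 1444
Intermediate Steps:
V(y) = y*(-5 + y)
-14552 + V(T) = -14552 + 129*(-5 + 129) = -14552 + 129*124 = -14552 + 15996 = 1444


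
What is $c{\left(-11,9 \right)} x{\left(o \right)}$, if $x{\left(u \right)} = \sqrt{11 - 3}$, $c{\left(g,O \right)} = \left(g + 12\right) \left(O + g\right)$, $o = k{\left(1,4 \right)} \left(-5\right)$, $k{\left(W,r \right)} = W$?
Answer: $- 4 \sqrt{2} \approx -5.6569$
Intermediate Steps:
$o = -5$ ($o = 1 \left(-5\right) = -5$)
$c{\left(g,O \right)} = \left(12 + g\right) \left(O + g\right)$
$x{\left(u \right)} = 2 \sqrt{2}$ ($x{\left(u \right)} = \sqrt{8} = 2 \sqrt{2}$)
$c{\left(-11,9 \right)} x{\left(o \right)} = \left(\left(-11\right)^{2} + 12 \cdot 9 + 12 \left(-11\right) + 9 \left(-11\right)\right) 2 \sqrt{2} = \left(121 + 108 - 132 - 99\right) 2 \sqrt{2} = - 2 \cdot 2 \sqrt{2} = - 4 \sqrt{2}$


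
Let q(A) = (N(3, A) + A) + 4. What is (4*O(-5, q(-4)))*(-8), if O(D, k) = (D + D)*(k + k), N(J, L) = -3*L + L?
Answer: 5120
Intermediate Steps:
N(J, L) = -2*L
q(A) = 4 - A (q(A) = (-2*A + A) + 4 = -A + 4 = 4 - A)
O(D, k) = 4*D*k (O(D, k) = (2*D)*(2*k) = 4*D*k)
(4*O(-5, q(-4)))*(-8) = (4*(4*(-5)*(4 - 1*(-4))))*(-8) = (4*(4*(-5)*(4 + 4)))*(-8) = (4*(4*(-5)*8))*(-8) = (4*(-160))*(-8) = -640*(-8) = 5120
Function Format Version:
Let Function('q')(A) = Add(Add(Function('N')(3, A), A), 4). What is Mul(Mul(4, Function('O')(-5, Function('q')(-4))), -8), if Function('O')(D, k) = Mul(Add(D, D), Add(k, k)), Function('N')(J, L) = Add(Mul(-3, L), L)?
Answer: 5120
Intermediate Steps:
Function('N')(J, L) = Mul(-2, L)
Function('q')(A) = Add(4, Mul(-1, A)) (Function('q')(A) = Add(Add(Mul(-2, A), A), 4) = Add(Mul(-1, A), 4) = Add(4, Mul(-1, A)))
Function('O')(D, k) = Mul(4, D, k) (Function('O')(D, k) = Mul(Mul(2, D), Mul(2, k)) = Mul(4, D, k))
Mul(Mul(4, Function('O')(-5, Function('q')(-4))), -8) = Mul(Mul(4, Mul(4, -5, Add(4, Mul(-1, -4)))), -8) = Mul(Mul(4, Mul(4, -5, Add(4, 4))), -8) = Mul(Mul(4, Mul(4, -5, 8)), -8) = Mul(Mul(4, -160), -8) = Mul(-640, -8) = 5120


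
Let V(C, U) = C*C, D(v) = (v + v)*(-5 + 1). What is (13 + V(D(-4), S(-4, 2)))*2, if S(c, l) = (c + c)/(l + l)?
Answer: 2074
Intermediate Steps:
D(v) = -8*v (D(v) = (2*v)*(-4) = -8*v)
S(c, l) = c/l (S(c, l) = (2*c)/((2*l)) = (2*c)*(1/(2*l)) = c/l)
V(C, U) = C²
(13 + V(D(-4), S(-4, 2)))*2 = (13 + (-8*(-4))²)*2 = (13 + 32²)*2 = (13 + 1024)*2 = 1037*2 = 2074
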